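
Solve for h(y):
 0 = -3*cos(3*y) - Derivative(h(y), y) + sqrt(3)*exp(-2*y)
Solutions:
 h(y) = C1 - sin(3*y) - sqrt(3)*exp(-2*y)/2


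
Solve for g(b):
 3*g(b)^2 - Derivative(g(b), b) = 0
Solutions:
 g(b) = -1/(C1 + 3*b)


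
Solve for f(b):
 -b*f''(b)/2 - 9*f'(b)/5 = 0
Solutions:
 f(b) = C1 + C2/b^(13/5)


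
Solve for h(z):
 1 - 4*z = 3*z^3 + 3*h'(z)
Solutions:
 h(z) = C1 - z^4/4 - 2*z^2/3 + z/3


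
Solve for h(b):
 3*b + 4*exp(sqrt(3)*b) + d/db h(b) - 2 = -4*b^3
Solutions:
 h(b) = C1 - b^4 - 3*b^2/2 + 2*b - 4*sqrt(3)*exp(sqrt(3)*b)/3


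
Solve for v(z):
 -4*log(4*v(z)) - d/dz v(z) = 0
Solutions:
 Integral(1/(log(_y) + 2*log(2)), (_y, v(z)))/4 = C1 - z


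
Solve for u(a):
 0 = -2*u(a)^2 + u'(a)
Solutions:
 u(a) = -1/(C1 + 2*a)


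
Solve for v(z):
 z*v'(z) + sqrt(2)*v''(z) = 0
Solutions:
 v(z) = C1 + C2*erf(2^(1/4)*z/2)


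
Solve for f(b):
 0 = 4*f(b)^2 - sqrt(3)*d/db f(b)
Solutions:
 f(b) = -3/(C1 + 4*sqrt(3)*b)


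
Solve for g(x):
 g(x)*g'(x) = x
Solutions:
 g(x) = -sqrt(C1 + x^2)
 g(x) = sqrt(C1 + x^2)


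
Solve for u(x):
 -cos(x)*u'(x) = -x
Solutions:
 u(x) = C1 + Integral(x/cos(x), x)


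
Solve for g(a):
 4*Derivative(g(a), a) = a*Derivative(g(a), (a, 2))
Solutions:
 g(a) = C1 + C2*a^5


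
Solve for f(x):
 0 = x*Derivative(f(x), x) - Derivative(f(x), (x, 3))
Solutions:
 f(x) = C1 + Integral(C2*airyai(x) + C3*airybi(x), x)


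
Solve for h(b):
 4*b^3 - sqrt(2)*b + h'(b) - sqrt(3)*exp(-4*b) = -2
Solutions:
 h(b) = C1 - b^4 + sqrt(2)*b^2/2 - 2*b - sqrt(3)*exp(-4*b)/4


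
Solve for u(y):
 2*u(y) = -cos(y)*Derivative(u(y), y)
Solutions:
 u(y) = C1*(sin(y) - 1)/(sin(y) + 1)


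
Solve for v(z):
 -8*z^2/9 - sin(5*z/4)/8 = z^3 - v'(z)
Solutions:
 v(z) = C1 + z^4/4 + 8*z^3/27 - cos(5*z/4)/10


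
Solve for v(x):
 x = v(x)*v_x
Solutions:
 v(x) = -sqrt(C1 + x^2)
 v(x) = sqrt(C1 + x^2)


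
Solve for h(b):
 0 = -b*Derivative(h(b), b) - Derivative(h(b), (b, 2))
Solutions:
 h(b) = C1 + C2*erf(sqrt(2)*b/2)


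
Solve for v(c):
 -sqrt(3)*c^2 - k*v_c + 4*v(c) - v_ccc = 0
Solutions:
 v(c) = C1*exp(c*(-k/(3*(sqrt(k^3/27 + 4) + 2)^(1/3)) + (sqrt(k^3/27 + 4) + 2)^(1/3))) + C2*exp(c*(-4*k/((-1 + sqrt(3)*I)*(sqrt(k^3/27 + 4) + 2)^(1/3)) - 3*(sqrt(k^3/27 + 4) + 2)^(1/3) + 3*sqrt(3)*I*(sqrt(k^3/27 + 4) + 2)^(1/3))/6) + C3*exp(c*(4*k/((1 + sqrt(3)*I)*(sqrt(k^3/27 + 4) + 2)^(1/3)) - 3*(sqrt(k^3/27 + 4) + 2)^(1/3) - 3*sqrt(3)*I*(sqrt(k^3/27 + 4) + 2)^(1/3))/6) + sqrt(3)*c^2/4 + sqrt(3)*c*k/8 + sqrt(3)*k^2/32


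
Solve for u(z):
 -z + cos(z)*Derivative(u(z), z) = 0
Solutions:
 u(z) = C1 + Integral(z/cos(z), z)


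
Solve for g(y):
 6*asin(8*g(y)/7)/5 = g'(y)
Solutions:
 Integral(1/asin(8*_y/7), (_y, g(y))) = C1 + 6*y/5


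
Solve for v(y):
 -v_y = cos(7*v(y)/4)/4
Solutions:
 y/4 - 2*log(sin(7*v(y)/4) - 1)/7 + 2*log(sin(7*v(y)/4) + 1)/7 = C1


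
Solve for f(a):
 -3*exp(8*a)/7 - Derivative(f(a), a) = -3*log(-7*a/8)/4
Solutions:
 f(a) = C1 + 3*a*log(-a)/4 + 3*a*(-3*log(2) - 1 + log(7))/4 - 3*exp(8*a)/56


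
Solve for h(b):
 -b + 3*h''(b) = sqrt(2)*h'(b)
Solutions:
 h(b) = C1 + C2*exp(sqrt(2)*b/3) - sqrt(2)*b^2/4 - 3*b/2


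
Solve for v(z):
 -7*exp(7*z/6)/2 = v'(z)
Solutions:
 v(z) = C1 - 3*exp(7*z/6)


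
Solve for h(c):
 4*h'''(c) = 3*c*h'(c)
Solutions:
 h(c) = C1 + Integral(C2*airyai(6^(1/3)*c/2) + C3*airybi(6^(1/3)*c/2), c)


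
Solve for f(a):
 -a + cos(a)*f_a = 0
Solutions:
 f(a) = C1 + Integral(a/cos(a), a)


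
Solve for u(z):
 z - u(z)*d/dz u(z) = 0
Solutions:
 u(z) = -sqrt(C1 + z^2)
 u(z) = sqrt(C1 + z^2)


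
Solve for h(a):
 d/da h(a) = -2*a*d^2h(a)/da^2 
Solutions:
 h(a) = C1 + C2*sqrt(a)


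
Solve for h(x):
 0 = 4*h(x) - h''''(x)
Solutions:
 h(x) = C1*exp(-sqrt(2)*x) + C2*exp(sqrt(2)*x) + C3*sin(sqrt(2)*x) + C4*cos(sqrt(2)*x)


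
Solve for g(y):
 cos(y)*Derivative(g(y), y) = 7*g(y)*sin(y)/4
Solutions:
 g(y) = C1/cos(y)^(7/4)


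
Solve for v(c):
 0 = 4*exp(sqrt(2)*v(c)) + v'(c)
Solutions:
 v(c) = sqrt(2)*(2*log(1/(C1 + 4*c)) - log(2))/4


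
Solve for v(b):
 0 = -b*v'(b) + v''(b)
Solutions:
 v(b) = C1 + C2*erfi(sqrt(2)*b/2)


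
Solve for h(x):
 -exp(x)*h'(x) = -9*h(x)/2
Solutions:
 h(x) = C1*exp(-9*exp(-x)/2)


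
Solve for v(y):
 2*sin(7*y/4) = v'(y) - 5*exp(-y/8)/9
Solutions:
 v(y) = C1 - 8*cos(7*y/4)/7 - 40*exp(-y/8)/9


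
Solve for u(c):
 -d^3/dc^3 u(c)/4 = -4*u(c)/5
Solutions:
 u(c) = C3*exp(2*2^(1/3)*5^(2/3)*c/5) + (C1*sin(2^(1/3)*sqrt(3)*5^(2/3)*c/5) + C2*cos(2^(1/3)*sqrt(3)*5^(2/3)*c/5))*exp(-2^(1/3)*5^(2/3)*c/5)


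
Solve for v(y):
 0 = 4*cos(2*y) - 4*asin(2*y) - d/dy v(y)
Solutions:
 v(y) = C1 - 4*y*asin(2*y) - 2*sqrt(1 - 4*y^2) + 2*sin(2*y)


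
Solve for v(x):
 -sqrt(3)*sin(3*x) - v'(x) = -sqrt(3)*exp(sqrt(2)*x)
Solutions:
 v(x) = C1 + sqrt(6)*exp(sqrt(2)*x)/2 + sqrt(3)*cos(3*x)/3


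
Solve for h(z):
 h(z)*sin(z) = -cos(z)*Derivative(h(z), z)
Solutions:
 h(z) = C1*cos(z)


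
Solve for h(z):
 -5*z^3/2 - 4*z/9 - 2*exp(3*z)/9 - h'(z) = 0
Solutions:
 h(z) = C1 - 5*z^4/8 - 2*z^2/9 - 2*exp(3*z)/27


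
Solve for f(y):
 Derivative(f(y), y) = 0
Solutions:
 f(y) = C1


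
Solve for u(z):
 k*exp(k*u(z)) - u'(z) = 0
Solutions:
 u(z) = Piecewise((log(-1/(C1*k + k^2*z))/k, Ne(k, 0)), (nan, True))
 u(z) = Piecewise((C1 + k*z, Eq(k, 0)), (nan, True))


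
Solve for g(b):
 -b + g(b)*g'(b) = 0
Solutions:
 g(b) = -sqrt(C1 + b^2)
 g(b) = sqrt(C1 + b^2)


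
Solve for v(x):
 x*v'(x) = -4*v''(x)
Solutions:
 v(x) = C1 + C2*erf(sqrt(2)*x/4)


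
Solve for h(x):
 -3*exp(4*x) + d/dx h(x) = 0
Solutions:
 h(x) = C1 + 3*exp(4*x)/4


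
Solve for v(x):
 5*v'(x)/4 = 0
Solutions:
 v(x) = C1


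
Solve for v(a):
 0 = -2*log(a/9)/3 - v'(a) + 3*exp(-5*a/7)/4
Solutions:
 v(a) = C1 - 2*a*log(a)/3 + 2*a*(1 + 2*log(3))/3 - 21*exp(-5*a/7)/20


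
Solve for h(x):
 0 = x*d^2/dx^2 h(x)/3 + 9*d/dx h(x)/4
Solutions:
 h(x) = C1 + C2/x^(23/4)


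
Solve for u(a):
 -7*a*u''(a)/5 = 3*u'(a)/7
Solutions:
 u(a) = C1 + C2*a^(34/49)


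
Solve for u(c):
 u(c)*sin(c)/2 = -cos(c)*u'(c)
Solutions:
 u(c) = C1*sqrt(cos(c))


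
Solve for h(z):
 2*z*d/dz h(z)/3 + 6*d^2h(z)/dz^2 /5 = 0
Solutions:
 h(z) = C1 + C2*erf(sqrt(10)*z/6)


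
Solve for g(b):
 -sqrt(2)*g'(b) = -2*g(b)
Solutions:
 g(b) = C1*exp(sqrt(2)*b)


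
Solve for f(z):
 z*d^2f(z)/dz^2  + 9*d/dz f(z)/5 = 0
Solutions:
 f(z) = C1 + C2/z^(4/5)


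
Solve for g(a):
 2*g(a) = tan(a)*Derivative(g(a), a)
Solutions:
 g(a) = C1*sin(a)^2


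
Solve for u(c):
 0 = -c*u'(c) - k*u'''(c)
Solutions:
 u(c) = C1 + Integral(C2*airyai(c*(-1/k)^(1/3)) + C3*airybi(c*(-1/k)^(1/3)), c)


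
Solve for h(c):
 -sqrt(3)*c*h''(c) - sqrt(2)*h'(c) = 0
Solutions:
 h(c) = C1 + C2*c^(1 - sqrt(6)/3)


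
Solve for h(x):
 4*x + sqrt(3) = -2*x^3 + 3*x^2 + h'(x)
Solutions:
 h(x) = C1 + x^4/2 - x^3 + 2*x^2 + sqrt(3)*x


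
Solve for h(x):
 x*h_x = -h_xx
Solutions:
 h(x) = C1 + C2*erf(sqrt(2)*x/2)


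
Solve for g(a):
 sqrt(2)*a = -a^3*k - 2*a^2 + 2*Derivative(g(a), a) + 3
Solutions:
 g(a) = C1 + a^4*k/8 + a^3/3 + sqrt(2)*a^2/4 - 3*a/2


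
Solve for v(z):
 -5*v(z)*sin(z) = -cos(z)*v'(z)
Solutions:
 v(z) = C1/cos(z)^5


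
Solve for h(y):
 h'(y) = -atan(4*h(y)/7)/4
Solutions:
 Integral(1/atan(4*_y/7), (_y, h(y))) = C1 - y/4


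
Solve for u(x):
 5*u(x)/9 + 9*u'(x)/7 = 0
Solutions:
 u(x) = C1*exp(-35*x/81)


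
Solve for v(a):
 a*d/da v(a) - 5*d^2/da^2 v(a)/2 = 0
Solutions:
 v(a) = C1 + C2*erfi(sqrt(5)*a/5)


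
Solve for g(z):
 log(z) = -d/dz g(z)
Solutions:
 g(z) = C1 - z*log(z) + z


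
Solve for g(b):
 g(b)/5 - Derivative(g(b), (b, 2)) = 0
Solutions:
 g(b) = C1*exp(-sqrt(5)*b/5) + C2*exp(sqrt(5)*b/5)


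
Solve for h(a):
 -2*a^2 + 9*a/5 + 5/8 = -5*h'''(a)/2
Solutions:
 h(a) = C1 + C2*a + C3*a^2 + a^5/75 - 3*a^4/100 - a^3/24


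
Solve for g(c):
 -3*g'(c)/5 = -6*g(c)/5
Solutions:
 g(c) = C1*exp(2*c)


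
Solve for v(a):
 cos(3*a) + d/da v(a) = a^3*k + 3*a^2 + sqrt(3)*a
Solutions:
 v(a) = C1 + a^4*k/4 + a^3 + sqrt(3)*a^2/2 - sin(3*a)/3


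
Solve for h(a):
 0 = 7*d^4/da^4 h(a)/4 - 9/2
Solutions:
 h(a) = C1 + C2*a + C3*a^2 + C4*a^3 + 3*a^4/28


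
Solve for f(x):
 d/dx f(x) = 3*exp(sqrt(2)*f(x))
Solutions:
 f(x) = sqrt(2)*(2*log(-1/(C1 + 3*x)) - log(2))/4


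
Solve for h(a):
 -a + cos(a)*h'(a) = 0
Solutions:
 h(a) = C1 + Integral(a/cos(a), a)


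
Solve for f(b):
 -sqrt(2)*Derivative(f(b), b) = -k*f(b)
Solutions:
 f(b) = C1*exp(sqrt(2)*b*k/2)


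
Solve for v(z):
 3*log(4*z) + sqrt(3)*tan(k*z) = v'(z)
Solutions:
 v(z) = C1 + 3*z*log(z) - 3*z + 6*z*log(2) + sqrt(3)*Piecewise((-log(cos(k*z))/k, Ne(k, 0)), (0, True))


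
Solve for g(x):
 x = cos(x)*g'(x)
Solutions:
 g(x) = C1 + Integral(x/cos(x), x)


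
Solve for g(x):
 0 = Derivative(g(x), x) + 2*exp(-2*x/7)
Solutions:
 g(x) = C1 + 7*exp(-2*x/7)


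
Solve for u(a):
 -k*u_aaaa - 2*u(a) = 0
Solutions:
 u(a) = C1*exp(-2^(1/4)*a*(-1/k)^(1/4)) + C2*exp(2^(1/4)*a*(-1/k)^(1/4)) + C3*exp(-2^(1/4)*I*a*(-1/k)^(1/4)) + C4*exp(2^(1/4)*I*a*(-1/k)^(1/4))


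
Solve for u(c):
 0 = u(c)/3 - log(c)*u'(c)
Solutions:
 u(c) = C1*exp(li(c)/3)


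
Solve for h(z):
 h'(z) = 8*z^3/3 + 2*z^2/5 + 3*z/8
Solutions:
 h(z) = C1 + 2*z^4/3 + 2*z^3/15 + 3*z^2/16


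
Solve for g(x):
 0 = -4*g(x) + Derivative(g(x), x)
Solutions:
 g(x) = C1*exp(4*x)


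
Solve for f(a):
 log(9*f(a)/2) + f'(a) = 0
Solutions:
 -Integral(1/(-log(_y) - 2*log(3) + log(2)), (_y, f(a))) = C1 - a


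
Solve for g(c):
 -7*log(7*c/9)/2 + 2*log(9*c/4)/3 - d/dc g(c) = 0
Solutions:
 g(c) = C1 - 17*c*log(c)/6 - 7*c*log(7)/2 - 4*c*log(2)/3 + 17*c/6 + 25*c*log(3)/3


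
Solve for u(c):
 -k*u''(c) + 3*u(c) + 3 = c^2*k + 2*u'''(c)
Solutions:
 u(c) = C1*exp(-c*(k^2/(k^3 + sqrt(-k^6 + (k^3 - 162)^2) - 162)^(1/3) + k + (k^3 + sqrt(-k^6 + (k^3 - 162)^2) - 162)^(1/3))/6) + C2*exp(c*(-4*k^2/((-1 + sqrt(3)*I)*(k^3 + sqrt(-k^6 + (k^3 - 162)^2) - 162)^(1/3)) - 2*k + (k^3 + sqrt(-k^6 + (k^3 - 162)^2) - 162)^(1/3) - sqrt(3)*I*(k^3 + sqrt(-k^6 + (k^3 - 162)^2) - 162)^(1/3))/12) + C3*exp(c*(4*k^2/((1 + sqrt(3)*I)*(k^3 + sqrt(-k^6 + (k^3 - 162)^2) - 162)^(1/3)) - 2*k + (k^3 + sqrt(-k^6 + (k^3 - 162)^2) - 162)^(1/3) + sqrt(3)*I*(k^3 + sqrt(-k^6 + (k^3 - 162)^2) - 162)^(1/3))/12) + c^2*k/3 + 2*k^2/9 - 1


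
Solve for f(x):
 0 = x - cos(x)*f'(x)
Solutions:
 f(x) = C1 + Integral(x/cos(x), x)


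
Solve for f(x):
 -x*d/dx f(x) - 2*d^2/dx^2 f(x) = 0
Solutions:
 f(x) = C1 + C2*erf(x/2)


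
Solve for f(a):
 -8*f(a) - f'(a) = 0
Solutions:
 f(a) = C1*exp(-8*a)


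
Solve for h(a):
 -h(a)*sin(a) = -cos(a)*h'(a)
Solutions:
 h(a) = C1/cos(a)


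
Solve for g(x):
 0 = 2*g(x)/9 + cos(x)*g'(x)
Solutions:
 g(x) = C1*(sin(x) - 1)^(1/9)/(sin(x) + 1)^(1/9)


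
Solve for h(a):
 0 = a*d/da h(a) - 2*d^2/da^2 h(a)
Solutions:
 h(a) = C1 + C2*erfi(a/2)


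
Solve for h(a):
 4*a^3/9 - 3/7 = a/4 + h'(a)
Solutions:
 h(a) = C1 + a^4/9 - a^2/8 - 3*a/7


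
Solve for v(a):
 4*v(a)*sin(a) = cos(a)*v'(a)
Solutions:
 v(a) = C1/cos(a)^4


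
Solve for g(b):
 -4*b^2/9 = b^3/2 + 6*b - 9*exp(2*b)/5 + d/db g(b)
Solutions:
 g(b) = C1 - b^4/8 - 4*b^3/27 - 3*b^2 + 9*exp(2*b)/10


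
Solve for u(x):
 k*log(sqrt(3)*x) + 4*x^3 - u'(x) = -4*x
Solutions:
 u(x) = C1 + k*x*log(x) - k*x + k*x*log(3)/2 + x^4 + 2*x^2


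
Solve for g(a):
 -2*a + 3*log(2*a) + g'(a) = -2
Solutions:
 g(a) = C1 + a^2 - 3*a*log(a) - a*log(8) + a


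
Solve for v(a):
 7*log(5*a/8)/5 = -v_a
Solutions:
 v(a) = C1 - 7*a*log(a)/5 - 7*a*log(5)/5 + 7*a/5 + 21*a*log(2)/5


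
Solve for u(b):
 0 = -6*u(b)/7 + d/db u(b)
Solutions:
 u(b) = C1*exp(6*b/7)


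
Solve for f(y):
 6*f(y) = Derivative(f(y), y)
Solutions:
 f(y) = C1*exp(6*y)


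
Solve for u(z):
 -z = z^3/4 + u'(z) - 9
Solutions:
 u(z) = C1 - z^4/16 - z^2/2 + 9*z


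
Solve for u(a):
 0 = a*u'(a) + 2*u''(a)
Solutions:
 u(a) = C1 + C2*erf(a/2)


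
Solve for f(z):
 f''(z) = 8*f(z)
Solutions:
 f(z) = C1*exp(-2*sqrt(2)*z) + C2*exp(2*sqrt(2)*z)


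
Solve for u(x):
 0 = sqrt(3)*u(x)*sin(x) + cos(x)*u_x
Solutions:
 u(x) = C1*cos(x)^(sqrt(3))


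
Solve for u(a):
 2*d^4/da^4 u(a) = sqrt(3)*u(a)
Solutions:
 u(a) = C1*exp(-2^(3/4)*3^(1/8)*a/2) + C2*exp(2^(3/4)*3^(1/8)*a/2) + C3*sin(2^(3/4)*3^(1/8)*a/2) + C4*cos(2^(3/4)*3^(1/8)*a/2)


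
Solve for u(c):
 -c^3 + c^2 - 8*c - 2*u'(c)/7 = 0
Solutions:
 u(c) = C1 - 7*c^4/8 + 7*c^3/6 - 14*c^2


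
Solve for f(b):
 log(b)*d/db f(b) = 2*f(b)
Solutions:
 f(b) = C1*exp(2*li(b))


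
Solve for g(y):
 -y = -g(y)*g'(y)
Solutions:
 g(y) = -sqrt(C1 + y^2)
 g(y) = sqrt(C1 + y^2)


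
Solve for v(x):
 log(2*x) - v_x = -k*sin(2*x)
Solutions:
 v(x) = C1 - k*cos(2*x)/2 + x*log(x) - x + x*log(2)


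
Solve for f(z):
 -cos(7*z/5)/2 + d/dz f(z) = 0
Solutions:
 f(z) = C1 + 5*sin(7*z/5)/14


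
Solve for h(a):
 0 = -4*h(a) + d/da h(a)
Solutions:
 h(a) = C1*exp(4*a)


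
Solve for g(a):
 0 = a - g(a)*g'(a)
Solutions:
 g(a) = -sqrt(C1 + a^2)
 g(a) = sqrt(C1 + a^2)


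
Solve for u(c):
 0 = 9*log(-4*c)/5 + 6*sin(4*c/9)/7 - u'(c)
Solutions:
 u(c) = C1 + 9*c*log(-c)/5 - 9*c/5 + 18*c*log(2)/5 - 27*cos(4*c/9)/14


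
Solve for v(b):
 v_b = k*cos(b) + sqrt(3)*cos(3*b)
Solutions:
 v(b) = C1 + k*sin(b) + sqrt(3)*sin(3*b)/3


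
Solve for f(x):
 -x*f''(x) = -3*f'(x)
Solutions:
 f(x) = C1 + C2*x^4


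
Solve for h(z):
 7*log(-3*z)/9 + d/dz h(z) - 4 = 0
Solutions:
 h(z) = C1 - 7*z*log(-z)/9 + z*(43 - 7*log(3))/9


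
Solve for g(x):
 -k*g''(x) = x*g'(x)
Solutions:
 g(x) = C1 + C2*sqrt(k)*erf(sqrt(2)*x*sqrt(1/k)/2)


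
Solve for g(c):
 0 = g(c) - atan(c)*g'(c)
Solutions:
 g(c) = C1*exp(Integral(1/atan(c), c))


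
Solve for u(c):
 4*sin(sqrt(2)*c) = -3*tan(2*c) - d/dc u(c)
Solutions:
 u(c) = C1 + 3*log(cos(2*c))/2 + 2*sqrt(2)*cos(sqrt(2)*c)


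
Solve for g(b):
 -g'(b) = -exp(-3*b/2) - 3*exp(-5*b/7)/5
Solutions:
 g(b) = C1 - 2*exp(-3*b/2)/3 - 21*exp(-5*b/7)/25


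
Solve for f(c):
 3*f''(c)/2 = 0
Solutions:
 f(c) = C1 + C2*c


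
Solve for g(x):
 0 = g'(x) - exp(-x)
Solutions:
 g(x) = C1 - exp(-x)


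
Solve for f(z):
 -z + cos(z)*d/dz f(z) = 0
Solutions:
 f(z) = C1 + Integral(z/cos(z), z)


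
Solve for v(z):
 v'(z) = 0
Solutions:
 v(z) = C1


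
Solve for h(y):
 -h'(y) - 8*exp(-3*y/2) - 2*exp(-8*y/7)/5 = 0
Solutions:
 h(y) = C1 + 16*exp(-3*y/2)/3 + 7*exp(-8*y/7)/20


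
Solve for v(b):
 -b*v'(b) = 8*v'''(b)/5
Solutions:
 v(b) = C1 + Integral(C2*airyai(-5^(1/3)*b/2) + C3*airybi(-5^(1/3)*b/2), b)


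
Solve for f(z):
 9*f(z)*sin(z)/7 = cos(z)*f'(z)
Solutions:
 f(z) = C1/cos(z)^(9/7)


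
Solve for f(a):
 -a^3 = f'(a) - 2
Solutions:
 f(a) = C1 - a^4/4 + 2*a


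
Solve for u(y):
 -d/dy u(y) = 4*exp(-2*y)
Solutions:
 u(y) = C1 + 2*exp(-2*y)


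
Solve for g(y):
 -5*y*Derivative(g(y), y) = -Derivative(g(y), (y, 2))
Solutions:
 g(y) = C1 + C2*erfi(sqrt(10)*y/2)


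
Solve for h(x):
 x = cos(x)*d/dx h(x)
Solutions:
 h(x) = C1 + Integral(x/cos(x), x)


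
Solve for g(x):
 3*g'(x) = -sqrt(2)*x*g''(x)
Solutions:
 g(x) = C1 + C2*x^(1 - 3*sqrt(2)/2)


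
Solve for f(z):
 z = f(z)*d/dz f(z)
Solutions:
 f(z) = -sqrt(C1 + z^2)
 f(z) = sqrt(C1 + z^2)


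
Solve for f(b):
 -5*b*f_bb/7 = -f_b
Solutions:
 f(b) = C1 + C2*b^(12/5)


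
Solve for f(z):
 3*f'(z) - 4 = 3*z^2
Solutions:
 f(z) = C1 + z^3/3 + 4*z/3


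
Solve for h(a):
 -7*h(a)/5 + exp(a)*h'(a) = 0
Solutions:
 h(a) = C1*exp(-7*exp(-a)/5)


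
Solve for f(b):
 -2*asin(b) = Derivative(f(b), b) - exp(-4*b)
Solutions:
 f(b) = C1 - 2*b*asin(b) - 2*sqrt(1 - b^2) - exp(-4*b)/4


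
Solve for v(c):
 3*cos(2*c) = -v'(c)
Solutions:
 v(c) = C1 - 3*sin(2*c)/2


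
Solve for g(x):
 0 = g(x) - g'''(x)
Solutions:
 g(x) = C3*exp(x) + (C1*sin(sqrt(3)*x/2) + C2*cos(sqrt(3)*x/2))*exp(-x/2)


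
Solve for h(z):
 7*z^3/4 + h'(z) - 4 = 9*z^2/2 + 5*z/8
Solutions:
 h(z) = C1 - 7*z^4/16 + 3*z^3/2 + 5*z^2/16 + 4*z


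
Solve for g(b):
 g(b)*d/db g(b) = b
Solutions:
 g(b) = -sqrt(C1 + b^2)
 g(b) = sqrt(C1 + b^2)


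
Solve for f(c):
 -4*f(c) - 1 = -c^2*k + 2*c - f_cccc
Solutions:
 f(c) = C1*exp(-sqrt(2)*c) + C2*exp(sqrt(2)*c) + C3*sin(sqrt(2)*c) + C4*cos(sqrt(2)*c) + c^2*k/4 - c/2 - 1/4


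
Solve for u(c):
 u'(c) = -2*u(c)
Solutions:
 u(c) = C1*exp(-2*c)


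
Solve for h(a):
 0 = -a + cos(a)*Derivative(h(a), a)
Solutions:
 h(a) = C1 + Integral(a/cos(a), a)


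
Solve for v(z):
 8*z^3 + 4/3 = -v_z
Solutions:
 v(z) = C1 - 2*z^4 - 4*z/3


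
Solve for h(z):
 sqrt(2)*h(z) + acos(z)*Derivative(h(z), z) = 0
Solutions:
 h(z) = C1*exp(-sqrt(2)*Integral(1/acos(z), z))


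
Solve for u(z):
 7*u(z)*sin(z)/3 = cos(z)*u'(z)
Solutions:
 u(z) = C1/cos(z)^(7/3)


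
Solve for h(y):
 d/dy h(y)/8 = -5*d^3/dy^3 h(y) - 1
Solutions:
 h(y) = C1 + C2*sin(sqrt(10)*y/20) + C3*cos(sqrt(10)*y/20) - 8*y


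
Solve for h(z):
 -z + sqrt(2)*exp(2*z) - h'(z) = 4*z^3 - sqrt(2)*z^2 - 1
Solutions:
 h(z) = C1 - z^4 + sqrt(2)*z^3/3 - z^2/2 + z + sqrt(2)*exp(2*z)/2


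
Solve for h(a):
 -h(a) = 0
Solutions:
 h(a) = 0


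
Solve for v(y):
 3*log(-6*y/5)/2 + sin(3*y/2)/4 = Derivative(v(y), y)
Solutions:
 v(y) = C1 + 3*y*log(-y)/2 - 2*y*log(5) - 3*y/2 + y*log(30)/2 + y*log(6) - cos(3*y/2)/6


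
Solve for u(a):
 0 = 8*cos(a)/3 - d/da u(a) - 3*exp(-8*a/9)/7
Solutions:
 u(a) = C1 + 8*sin(a)/3 + 27*exp(-8*a/9)/56


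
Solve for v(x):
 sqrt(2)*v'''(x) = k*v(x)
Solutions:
 v(x) = C1*exp(2^(5/6)*k^(1/3)*x/2) + C2*exp(2^(5/6)*k^(1/3)*x*(-1 + sqrt(3)*I)/4) + C3*exp(-2^(5/6)*k^(1/3)*x*(1 + sqrt(3)*I)/4)


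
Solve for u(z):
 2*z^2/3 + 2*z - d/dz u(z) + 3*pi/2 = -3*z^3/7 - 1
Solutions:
 u(z) = C1 + 3*z^4/28 + 2*z^3/9 + z^2 + z + 3*pi*z/2


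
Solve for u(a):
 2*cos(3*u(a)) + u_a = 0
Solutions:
 u(a) = -asin((C1 + exp(12*a))/(C1 - exp(12*a)))/3 + pi/3
 u(a) = asin((C1 + exp(12*a))/(C1 - exp(12*a)))/3


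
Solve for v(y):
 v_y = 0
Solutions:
 v(y) = C1


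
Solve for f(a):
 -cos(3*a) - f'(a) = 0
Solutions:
 f(a) = C1 - sin(3*a)/3


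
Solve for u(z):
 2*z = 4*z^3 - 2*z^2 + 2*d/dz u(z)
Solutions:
 u(z) = C1 - z^4/2 + z^3/3 + z^2/2


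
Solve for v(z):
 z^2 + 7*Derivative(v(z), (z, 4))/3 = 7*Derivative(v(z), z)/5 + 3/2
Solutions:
 v(z) = C1 + C4*exp(3^(1/3)*5^(2/3)*z/5) + 5*z^3/21 - 15*z/14 + (C2*sin(3^(5/6)*5^(2/3)*z/10) + C3*cos(3^(5/6)*5^(2/3)*z/10))*exp(-3^(1/3)*5^(2/3)*z/10)


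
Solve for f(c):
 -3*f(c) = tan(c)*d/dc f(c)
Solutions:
 f(c) = C1/sin(c)^3


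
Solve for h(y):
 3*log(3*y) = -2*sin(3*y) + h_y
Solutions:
 h(y) = C1 + 3*y*log(y) - 3*y + 3*y*log(3) - 2*cos(3*y)/3


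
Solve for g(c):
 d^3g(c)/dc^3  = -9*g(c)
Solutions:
 g(c) = C3*exp(-3^(2/3)*c) + (C1*sin(3*3^(1/6)*c/2) + C2*cos(3*3^(1/6)*c/2))*exp(3^(2/3)*c/2)


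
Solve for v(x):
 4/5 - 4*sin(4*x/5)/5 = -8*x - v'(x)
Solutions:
 v(x) = C1 - 4*x^2 - 4*x/5 - cos(4*x/5)


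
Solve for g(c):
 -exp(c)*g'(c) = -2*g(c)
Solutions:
 g(c) = C1*exp(-2*exp(-c))


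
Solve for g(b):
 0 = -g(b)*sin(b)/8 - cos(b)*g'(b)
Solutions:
 g(b) = C1*cos(b)^(1/8)


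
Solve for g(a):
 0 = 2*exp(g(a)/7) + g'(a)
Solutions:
 g(a) = 7*log(1/(C1 + 2*a)) + 7*log(7)


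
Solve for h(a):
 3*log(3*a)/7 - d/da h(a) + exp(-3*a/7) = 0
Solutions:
 h(a) = C1 + 3*a*log(a)/7 + 3*a*(-1 + log(3))/7 - 7*exp(-3*a/7)/3


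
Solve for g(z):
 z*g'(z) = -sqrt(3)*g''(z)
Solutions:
 g(z) = C1 + C2*erf(sqrt(2)*3^(3/4)*z/6)


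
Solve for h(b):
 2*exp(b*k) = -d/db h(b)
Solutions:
 h(b) = C1 - 2*exp(b*k)/k


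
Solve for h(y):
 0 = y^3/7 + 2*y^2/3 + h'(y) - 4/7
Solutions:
 h(y) = C1 - y^4/28 - 2*y^3/9 + 4*y/7


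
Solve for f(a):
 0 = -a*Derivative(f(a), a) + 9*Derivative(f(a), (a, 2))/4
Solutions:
 f(a) = C1 + C2*erfi(sqrt(2)*a/3)


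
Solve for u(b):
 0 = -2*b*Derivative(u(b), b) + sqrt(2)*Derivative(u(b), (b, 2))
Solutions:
 u(b) = C1 + C2*erfi(2^(3/4)*b/2)


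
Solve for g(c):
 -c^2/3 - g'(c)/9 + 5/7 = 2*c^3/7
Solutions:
 g(c) = C1 - 9*c^4/14 - c^3 + 45*c/7


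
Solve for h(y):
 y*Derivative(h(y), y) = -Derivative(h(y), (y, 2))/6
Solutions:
 h(y) = C1 + C2*erf(sqrt(3)*y)


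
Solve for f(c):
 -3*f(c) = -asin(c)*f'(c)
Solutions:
 f(c) = C1*exp(3*Integral(1/asin(c), c))


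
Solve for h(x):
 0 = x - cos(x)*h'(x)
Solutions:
 h(x) = C1 + Integral(x/cos(x), x)


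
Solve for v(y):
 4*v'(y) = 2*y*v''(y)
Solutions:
 v(y) = C1 + C2*y^3


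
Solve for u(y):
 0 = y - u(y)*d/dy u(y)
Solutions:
 u(y) = -sqrt(C1 + y^2)
 u(y) = sqrt(C1 + y^2)


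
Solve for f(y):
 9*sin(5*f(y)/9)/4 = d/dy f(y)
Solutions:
 -9*y/4 + 9*log(cos(5*f(y)/9) - 1)/10 - 9*log(cos(5*f(y)/9) + 1)/10 = C1


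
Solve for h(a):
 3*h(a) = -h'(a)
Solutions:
 h(a) = C1*exp(-3*a)


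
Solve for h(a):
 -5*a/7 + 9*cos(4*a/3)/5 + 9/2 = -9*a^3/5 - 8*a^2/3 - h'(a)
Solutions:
 h(a) = C1 - 9*a^4/20 - 8*a^3/9 + 5*a^2/14 - 9*a/2 - 27*sin(4*a/3)/20


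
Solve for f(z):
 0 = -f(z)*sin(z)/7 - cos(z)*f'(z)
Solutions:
 f(z) = C1*cos(z)^(1/7)


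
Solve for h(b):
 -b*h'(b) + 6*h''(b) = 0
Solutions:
 h(b) = C1 + C2*erfi(sqrt(3)*b/6)


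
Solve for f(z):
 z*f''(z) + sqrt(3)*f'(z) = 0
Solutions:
 f(z) = C1 + C2*z^(1 - sqrt(3))


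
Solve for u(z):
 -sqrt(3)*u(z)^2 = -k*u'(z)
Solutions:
 u(z) = -k/(C1*k + sqrt(3)*z)


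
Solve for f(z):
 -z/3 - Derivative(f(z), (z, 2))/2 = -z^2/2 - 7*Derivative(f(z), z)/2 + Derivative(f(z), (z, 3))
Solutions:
 f(z) = C1 + C2*exp(z*(-1 + sqrt(57))/4) + C3*exp(-z*(1 + sqrt(57))/4) - z^3/21 + 4*z^2/147 - 76*z/1029


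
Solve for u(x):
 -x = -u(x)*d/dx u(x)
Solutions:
 u(x) = -sqrt(C1 + x^2)
 u(x) = sqrt(C1 + x^2)


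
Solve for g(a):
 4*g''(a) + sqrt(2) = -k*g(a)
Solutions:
 g(a) = C1*exp(-a*sqrt(-k)/2) + C2*exp(a*sqrt(-k)/2) - sqrt(2)/k


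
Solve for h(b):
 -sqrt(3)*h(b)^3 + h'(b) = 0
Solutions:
 h(b) = -sqrt(2)*sqrt(-1/(C1 + sqrt(3)*b))/2
 h(b) = sqrt(2)*sqrt(-1/(C1 + sqrt(3)*b))/2


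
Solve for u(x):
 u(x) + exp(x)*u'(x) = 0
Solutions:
 u(x) = C1*exp(exp(-x))


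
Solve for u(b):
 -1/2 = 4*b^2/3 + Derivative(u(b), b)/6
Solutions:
 u(b) = C1 - 8*b^3/3 - 3*b


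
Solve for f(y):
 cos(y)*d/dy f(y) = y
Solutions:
 f(y) = C1 + Integral(y/cos(y), y)


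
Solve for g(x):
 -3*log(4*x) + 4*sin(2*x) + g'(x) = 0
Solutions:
 g(x) = C1 + 3*x*log(x) - 3*x + 6*x*log(2) + 2*cos(2*x)


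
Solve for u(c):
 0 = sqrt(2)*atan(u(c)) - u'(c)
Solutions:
 Integral(1/atan(_y), (_y, u(c))) = C1 + sqrt(2)*c


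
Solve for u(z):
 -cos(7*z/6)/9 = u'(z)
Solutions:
 u(z) = C1 - 2*sin(7*z/6)/21


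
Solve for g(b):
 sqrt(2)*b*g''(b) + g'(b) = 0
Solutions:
 g(b) = C1 + C2*b^(1 - sqrt(2)/2)


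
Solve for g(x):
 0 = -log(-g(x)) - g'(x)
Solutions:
 -li(-g(x)) = C1 - x


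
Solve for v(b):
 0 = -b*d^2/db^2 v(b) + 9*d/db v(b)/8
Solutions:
 v(b) = C1 + C2*b^(17/8)


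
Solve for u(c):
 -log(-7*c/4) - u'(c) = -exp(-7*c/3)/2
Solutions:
 u(c) = C1 - c*log(-c) + c*(-log(7) + 1 + 2*log(2)) - 3*exp(-7*c/3)/14


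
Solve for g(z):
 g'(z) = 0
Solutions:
 g(z) = C1


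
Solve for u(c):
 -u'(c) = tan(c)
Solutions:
 u(c) = C1 + log(cos(c))


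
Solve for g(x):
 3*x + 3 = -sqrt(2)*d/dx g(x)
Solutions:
 g(x) = C1 - 3*sqrt(2)*x^2/4 - 3*sqrt(2)*x/2


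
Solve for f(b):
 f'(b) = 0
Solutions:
 f(b) = C1


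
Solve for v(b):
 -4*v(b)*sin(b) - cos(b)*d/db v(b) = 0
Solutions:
 v(b) = C1*cos(b)^4


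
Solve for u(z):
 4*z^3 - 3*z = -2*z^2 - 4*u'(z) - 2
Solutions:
 u(z) = C1 - z^4/4 - z^3/6 + 3*z^2/8 - z/2


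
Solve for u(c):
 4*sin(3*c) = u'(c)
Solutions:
 u(c) = C1 - 4*cos(3*c)/3


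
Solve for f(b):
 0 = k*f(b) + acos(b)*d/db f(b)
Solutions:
 f(b) = C1*exp(-k*Integral(1/acos(b), b))


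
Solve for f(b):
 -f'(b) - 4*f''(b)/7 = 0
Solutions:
 f(b) = C1 + C2*exp(-7*b/4)


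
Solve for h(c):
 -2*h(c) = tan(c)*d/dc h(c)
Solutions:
 h(c) = C1/sin(c)^2


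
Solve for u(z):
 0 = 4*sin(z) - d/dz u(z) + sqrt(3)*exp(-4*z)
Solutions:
 u(z) = C1 - 4*cos(z) - sqrt(3)*exp(-4*z)/4


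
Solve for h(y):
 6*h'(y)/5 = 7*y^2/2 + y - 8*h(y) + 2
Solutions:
 h(y) = C1*exp(-20*y/3) + 7*y^2/16 - y/160 + 803/3200


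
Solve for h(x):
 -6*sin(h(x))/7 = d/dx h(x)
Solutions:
 6*x/7 + log(cos(h(x)) - 1)/2 - log(cos(h(x)) + 1)/2 = C1


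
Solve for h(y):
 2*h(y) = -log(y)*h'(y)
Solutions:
 h(y) = C1*exp(-2*li(y))


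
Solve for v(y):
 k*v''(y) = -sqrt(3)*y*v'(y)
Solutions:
 v(y) = C1 + C2*sqrt(k)*erf(sqrt(2)*3^(1/4)*y*sqrt(1/k)/2)


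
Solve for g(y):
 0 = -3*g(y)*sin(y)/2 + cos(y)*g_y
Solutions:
 g(y) = C1/cos(y)^(3/2)


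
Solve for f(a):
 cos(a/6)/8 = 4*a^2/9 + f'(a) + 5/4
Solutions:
 f(a) = C1 - 4*a^3/27 - 5*a/4 + 3*sin(a/6)/4


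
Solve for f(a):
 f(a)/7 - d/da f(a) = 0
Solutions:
 f(a) = C1*exp(a/7)


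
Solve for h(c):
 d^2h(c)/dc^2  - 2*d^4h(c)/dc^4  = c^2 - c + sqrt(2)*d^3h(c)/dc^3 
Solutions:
 h(c) = C1 + C2*c + C3*exp(c*(-sqrt(2) + sqrt(10))/4) + C4*exp(-c*(sqrt(2) + sqrt(10))/4) + c^4/12 + c^3*(-1 + 2*sqrt(2))/6 + c^2*(4 - sqrt(2)/2)


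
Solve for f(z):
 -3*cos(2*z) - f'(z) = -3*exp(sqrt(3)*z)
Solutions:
 f(z) = C1 + sqrt(3)*exp(sqrt(3)*z) - 3*sin(2*z)/2


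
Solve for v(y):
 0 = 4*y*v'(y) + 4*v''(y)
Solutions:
 v(y) = C1 + C2*erf(sqrt(2)*y/2)


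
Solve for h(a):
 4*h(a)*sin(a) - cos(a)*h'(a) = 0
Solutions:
 h(a) = C1/cos(a)^4


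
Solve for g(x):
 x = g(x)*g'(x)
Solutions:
 g(x) = -sqrt(C1 + x^2)
 g(x) = sqrt(C1 + x^2)


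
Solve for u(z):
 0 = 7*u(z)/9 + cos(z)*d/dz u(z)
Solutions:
 u(z) = C1*(sin(z) - 1)^(7/18)/(sin(z) + 1)^(7/18)


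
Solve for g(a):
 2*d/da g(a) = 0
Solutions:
 g(a) = C1


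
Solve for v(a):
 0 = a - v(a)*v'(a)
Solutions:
 v(a) = -sqrt(C1 + a^2)
 v(a) = sqrt(C1 + a^2)


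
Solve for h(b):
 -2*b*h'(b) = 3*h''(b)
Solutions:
 h(b) = C1 + C2*erf(sqrt(3)*b/3)


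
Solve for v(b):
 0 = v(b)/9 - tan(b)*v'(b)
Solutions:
 v(b) = C1*sin(b)^(1/9)


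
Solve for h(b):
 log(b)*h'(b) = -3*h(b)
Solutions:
 h(b) = C1*exp(-3*li(b))


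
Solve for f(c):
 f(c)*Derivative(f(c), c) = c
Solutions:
 f(c) = -sqrt(C1 + c^2)
 f(c) = sqrt(C1 + c^2)


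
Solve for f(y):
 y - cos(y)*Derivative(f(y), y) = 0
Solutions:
 f(y) = C1 + Integral(y/cos(y), y)


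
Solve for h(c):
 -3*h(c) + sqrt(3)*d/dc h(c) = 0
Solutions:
 h(c) = C1*exp(sqrt(3)*c)


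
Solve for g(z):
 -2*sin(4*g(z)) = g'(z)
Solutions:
 g(z) = -acos((-C1 - exp(16*z))/(C1 - exp(16*z)))/4 + pi/2
 g(z) = acos((-C1 - exp(16*z))/(C1 - exp(16*z)))/4


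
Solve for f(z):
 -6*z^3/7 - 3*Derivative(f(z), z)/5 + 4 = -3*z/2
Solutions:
 f(z) = C1 - 5*z^4/14 + 5*z^2/4 + 20*z/3


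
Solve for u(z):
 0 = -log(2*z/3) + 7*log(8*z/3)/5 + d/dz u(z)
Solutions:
 u(z) = C1 - 2*z*log(z)/5 - 16*z*log(2)/5 + 2*z/5 + 2*z*log(3)/5


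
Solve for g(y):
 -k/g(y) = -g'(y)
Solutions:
 g(y) = -sqrt(C1 + 2*k*y)
 g(y) = sqrt(C1 + 2*k*y)


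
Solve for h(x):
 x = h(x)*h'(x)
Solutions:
 h(x) = -sqrt(C1 + x^2)
 h(x) = sqrt(C1 + x^2)


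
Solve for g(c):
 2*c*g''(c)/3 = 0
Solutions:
 g(c) = C1 + C2*c


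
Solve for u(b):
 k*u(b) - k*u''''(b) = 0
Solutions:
 u(b) = C1*exp(-b) + C2*exp(b) + C3*sin(b) + C4*cos(b)


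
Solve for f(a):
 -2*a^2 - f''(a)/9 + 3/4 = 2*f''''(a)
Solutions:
 f(a) = C1 + C2*a + C3*sin(sqrt(2)*a/6) + C4*cos(sqrt(2)*a/6) - 3*a^4/2 + 2619*a^2/8


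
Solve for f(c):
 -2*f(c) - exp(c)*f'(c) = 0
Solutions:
 f(c) = C1*exp(2*exp(-c))


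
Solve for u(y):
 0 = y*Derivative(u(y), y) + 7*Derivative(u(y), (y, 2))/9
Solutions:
 u(y) = C1 + C2*erf(3*sqrt(14)*y/14)


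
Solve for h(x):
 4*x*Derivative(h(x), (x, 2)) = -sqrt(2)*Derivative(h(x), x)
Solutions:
 h(x) = C1 + C2*x^(1 - sqrt(2)/4)


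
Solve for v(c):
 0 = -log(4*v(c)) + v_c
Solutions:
 -Integral(1/(log(_y) + 2*log(2)), (_y, v(c))) = C1 - c


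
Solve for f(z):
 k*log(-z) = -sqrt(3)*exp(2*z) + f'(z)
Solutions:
 f(z) = C1 + k*z*log(-z) - k*z + sqrt(3)*exp(2*z)/2


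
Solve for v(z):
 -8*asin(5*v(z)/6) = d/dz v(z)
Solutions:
 Integral(1/asin(5*_y/6), (_y, v(z))) = C1 - 8*z


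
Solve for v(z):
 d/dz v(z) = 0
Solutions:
 v(z) = C1


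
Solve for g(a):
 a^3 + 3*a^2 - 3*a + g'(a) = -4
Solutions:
 g(a) = C1 - a^4/4 - a^3 + 3*a^2/2 - 4*a


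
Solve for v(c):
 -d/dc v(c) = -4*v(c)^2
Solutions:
 v(c) = -1/(C1 + 4*c)


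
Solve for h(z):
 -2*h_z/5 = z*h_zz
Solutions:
 h(z) = C1 + C2*z^(3/5)


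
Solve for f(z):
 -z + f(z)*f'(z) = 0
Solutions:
 f(z) = -sqrt(C1 + z^2)
 f(z) = sqrt(C1 + z^2)


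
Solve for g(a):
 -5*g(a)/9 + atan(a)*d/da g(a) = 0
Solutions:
 g(a) = C1*exp(5*Integral(1/atan(a), a)/9)


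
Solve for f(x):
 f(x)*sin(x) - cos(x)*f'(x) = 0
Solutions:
 f(x) = C1/cos(x)


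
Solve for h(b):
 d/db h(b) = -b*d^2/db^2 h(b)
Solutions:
 h(b) = C1 + C2*log(b)


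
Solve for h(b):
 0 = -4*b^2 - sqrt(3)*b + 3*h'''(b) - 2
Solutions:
 h(b) = C1 + C2*b + C3*b^2 + b^5/45 + sqrt(3)*b^4/72 + b^3/9


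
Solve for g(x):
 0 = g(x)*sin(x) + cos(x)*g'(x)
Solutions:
 g(x) = C1*cos(x)


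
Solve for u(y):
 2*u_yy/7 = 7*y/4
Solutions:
 u(y) = C1 + C2*y + 49*y^3/48


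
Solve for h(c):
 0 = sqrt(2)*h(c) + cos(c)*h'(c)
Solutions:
 h(c) = C1*(sin(c) - 1)^(sqrt(2)/2)/(sin(c) + 1)^(sqrt(2)/2)


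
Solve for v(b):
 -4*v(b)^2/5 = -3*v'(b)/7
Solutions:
 v(b) = -15/(C1 + 28*b)


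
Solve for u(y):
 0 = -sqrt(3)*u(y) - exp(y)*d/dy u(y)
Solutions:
 u(y) = C1*exp(sqrt(3)*exp(-y))


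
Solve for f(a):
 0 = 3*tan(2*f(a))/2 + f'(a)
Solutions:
 f(a) = -asin(C1*exp(-3*a))/2 + pi/2
 f(a) = asin(C1*exp(-3*a))/2


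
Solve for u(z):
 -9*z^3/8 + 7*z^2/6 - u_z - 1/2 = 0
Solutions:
 u(z) = C1 - 9*z^4/32 + 7*z^3/18 - z/2


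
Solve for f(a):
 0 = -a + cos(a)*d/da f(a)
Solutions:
 f(a) = C1 + Integral(a/cos(a), a)


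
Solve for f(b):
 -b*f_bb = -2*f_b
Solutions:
 f(b) = C1 + C2*b^3


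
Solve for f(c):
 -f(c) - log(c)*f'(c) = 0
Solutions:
 f(c) = C1*exp(-li(c))


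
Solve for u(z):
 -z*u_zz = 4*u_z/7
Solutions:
 u(z) = C1 + C2*z^(3/7)


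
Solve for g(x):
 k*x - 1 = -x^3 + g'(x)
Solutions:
 g(x) = C1 + k*x^2/2 + x^4/4 - x


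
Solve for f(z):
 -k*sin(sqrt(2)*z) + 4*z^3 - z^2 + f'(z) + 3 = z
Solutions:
 f(z) = C1 - sqrt(2)*k*cos(sqrt(2)*z)/2 - z^4 + z^3/3 + z^2/2 - 3*z


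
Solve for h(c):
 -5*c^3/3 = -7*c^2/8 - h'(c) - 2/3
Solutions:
 h(c) = C1 + 5*c^4/12 - 7*c^3/24 - 2*c/3


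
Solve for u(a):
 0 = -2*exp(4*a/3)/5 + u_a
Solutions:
 u(a) = C1 + 3*exp(4*a/3)/10


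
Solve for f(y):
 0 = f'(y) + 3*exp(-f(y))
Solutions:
 f(y) = log(C1 - 3*y)


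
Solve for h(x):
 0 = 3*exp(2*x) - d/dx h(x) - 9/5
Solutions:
 h(x) = C1 - 9*x/5 + 3*exp(2*x)/2


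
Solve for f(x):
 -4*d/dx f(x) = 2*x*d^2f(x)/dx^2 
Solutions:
 f(x) = C1 + C2/x


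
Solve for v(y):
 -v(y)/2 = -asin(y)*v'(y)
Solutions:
 v(y) = C1*exp(Integral(1/asin(y), y)/2)


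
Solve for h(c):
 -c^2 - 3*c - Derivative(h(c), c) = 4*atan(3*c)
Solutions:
 h(c) = C1 - c^3/3 - 3*c^2/2 - 4*c*atan(3*c) + 2*log(9*c^2 + 1)/3


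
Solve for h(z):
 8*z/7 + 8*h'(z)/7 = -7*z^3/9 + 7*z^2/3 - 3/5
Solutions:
 h(z) = C1 - 49*z^4/288 + 49*z^3/72 - z^2/2 - 21*z/40


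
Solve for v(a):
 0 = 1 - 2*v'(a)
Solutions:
 v(a) = C1 + a/2


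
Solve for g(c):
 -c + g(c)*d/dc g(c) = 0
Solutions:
 g(c) = -sqrt(C1 + c^2)
 g(c) = sqrt(C1 + c^2)


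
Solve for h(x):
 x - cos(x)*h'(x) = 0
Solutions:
 h(x) = C1 + Integral(x/cos(x), x)


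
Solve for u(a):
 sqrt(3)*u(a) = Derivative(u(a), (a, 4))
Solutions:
 u(a) = C1*exp(-3^(1/8)*a) + C2*exp(3^(1/8)*a) + C3*sin(3^(1/8)*a) + C4*cos(3^(1/8)*a)


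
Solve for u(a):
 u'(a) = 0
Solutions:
 u(a) = C1


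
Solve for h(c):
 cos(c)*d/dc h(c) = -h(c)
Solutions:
 h(c) = C1*sqrt(sin(c) - 1)/sqrt(sin(c) + 1)


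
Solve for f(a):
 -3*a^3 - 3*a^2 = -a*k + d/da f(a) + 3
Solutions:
 f(a) = C1 - 3*a^4/4 - a^3 + a^2*k/2 - 3*a


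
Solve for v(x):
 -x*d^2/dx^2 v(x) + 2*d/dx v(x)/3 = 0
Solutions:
 v(x) = C1 + C2*x^(5/3)


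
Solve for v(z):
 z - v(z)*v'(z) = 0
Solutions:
 v(z) = -sqrt(C1 + z^2)
 v(z) = sqrt(C1 + z^2)


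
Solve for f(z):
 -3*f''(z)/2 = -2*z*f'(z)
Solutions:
 f(z) = C1 + C2*erfi(sqrt(6)*z/3)


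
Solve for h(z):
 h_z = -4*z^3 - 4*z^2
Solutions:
 h(z) = C1 - z^4 - 4*z^3/3


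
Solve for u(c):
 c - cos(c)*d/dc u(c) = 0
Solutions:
 u(c) = C1 + Integral(c/cos(c), c)


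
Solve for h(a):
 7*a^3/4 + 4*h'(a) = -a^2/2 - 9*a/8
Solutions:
 h(a) = C1 - 7*a^4/64 - a^3/24 - 9*a^2/64


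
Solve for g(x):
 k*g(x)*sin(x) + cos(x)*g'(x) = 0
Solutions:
 g(x) = C1*exp(k*log(cos(x)))


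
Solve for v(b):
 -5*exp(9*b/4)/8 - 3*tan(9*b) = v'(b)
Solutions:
 v(b) = C1 - 5*exp(9*b/4)/18 + log(cos(9*b))/3


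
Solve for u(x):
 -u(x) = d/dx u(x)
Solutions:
 u(x) = C1*exp(-x)


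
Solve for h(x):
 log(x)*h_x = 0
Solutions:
 h(x) = C1


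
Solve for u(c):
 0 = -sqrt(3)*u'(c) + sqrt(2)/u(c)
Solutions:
 u(c) = -sqrt(C1 + 6*sqrt(6)*c)/3
 u(c) = sqrt(C1 + 6*sqrt(6)*c)/3


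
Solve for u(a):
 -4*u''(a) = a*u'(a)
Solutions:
 u(a) = C1 + C2*erf(sqrt(2)*a/4)


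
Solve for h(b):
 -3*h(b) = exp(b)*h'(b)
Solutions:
 h(b) = C1*exp(3*exp(-b))


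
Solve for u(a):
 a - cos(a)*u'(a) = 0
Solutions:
 u(a) = C1 + Integral(a/cos(a), a)


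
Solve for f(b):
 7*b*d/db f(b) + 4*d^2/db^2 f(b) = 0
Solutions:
 f(b) = C1 + C2*erf(sqrt(14)*b/4)


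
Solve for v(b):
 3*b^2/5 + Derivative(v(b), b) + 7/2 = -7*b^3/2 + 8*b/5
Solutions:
 v(b) = C1 - 7*b^4/8 - b^3/5 + 4*b^2/5 - 7*b/2


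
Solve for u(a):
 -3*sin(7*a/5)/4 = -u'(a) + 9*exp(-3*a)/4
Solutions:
 u(a) = C1 - 15*cos(7*a/5)/28 - 3*exp(-3*a)/4


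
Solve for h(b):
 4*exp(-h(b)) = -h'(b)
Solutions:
 h(b) = log(C1 - 4*b)


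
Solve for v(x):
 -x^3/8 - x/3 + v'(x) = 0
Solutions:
 v(x) = C1 + x^4/32 + x^2/6


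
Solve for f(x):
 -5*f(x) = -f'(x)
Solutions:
 f(x) = C1*exp(5*x)


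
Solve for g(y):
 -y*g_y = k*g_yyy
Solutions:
 g(y) = C1 + Integral(C2*airyai(y*(-1/k)^(1/3)) + C3*airybi(y*(-1/k)^(1/3)), y)


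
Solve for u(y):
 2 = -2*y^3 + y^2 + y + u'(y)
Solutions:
 u(y) = C1 + y^4/2 - y^3/3 - y^2/2 + 2*y


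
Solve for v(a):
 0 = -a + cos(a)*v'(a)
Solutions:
 v(a) = C1 + Integral(a/cos(a), a)


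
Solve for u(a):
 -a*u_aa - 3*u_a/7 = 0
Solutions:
 u(a) = C1 + C2*a^(4/7)


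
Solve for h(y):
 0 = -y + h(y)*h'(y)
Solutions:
 h(y) = -sqrt(C1 + y^2)
 h(y) = sqrt(C1 + y^2)


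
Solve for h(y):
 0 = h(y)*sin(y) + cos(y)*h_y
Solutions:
 h(y) = C1*cos(y)


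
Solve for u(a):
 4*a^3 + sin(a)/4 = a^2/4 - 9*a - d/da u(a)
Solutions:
 u(a) = C1 - a^4 + a^3/12 - 9*a^2/2 + cos(a)/4


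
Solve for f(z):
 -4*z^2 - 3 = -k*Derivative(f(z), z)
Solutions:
 f(z) = C1 + 4*z^3/(3*k) + 3*z/k


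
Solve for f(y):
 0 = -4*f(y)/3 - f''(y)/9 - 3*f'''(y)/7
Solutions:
 f(y) = C1*exp(y*(-14 + 7*7^(2/3)/(486*sqrt(59098) + 118147)^(1/3) + 7^(1/3)*(486*sqrt(59098) + 118147)^(1/3))/162)*sin(sqrt(3)*7^(1/3)*y*(-(486*sqrt(59098) + 118147)^(1/3) + 7*7^(1/3)/(486*sqrt(59098) + 118147)^(1/3))/162) + C2*exp(y*(-14 + 7*7^(2/3)/(486*sqrt(59098) + 118147)^(1/3) + 7^(1/3)*(486*sqrt(59098) + 118147)^(1/3))/162)*cos(sqrt(3)*7^(1/3)*y*(-(486*sqrt(59098) + 118147)^(1/3) + 7*7^(1/3)/(486*sqrt(59098) + 118147)^(1/3))/162) + C3*exp(-y*(7*7^(2/3)/(486*sqrt(59098) + 118147)^(1/3) + 7 + 7^(1/3)*(486*sqrt(59098) + 118147)^(1/3))/81)


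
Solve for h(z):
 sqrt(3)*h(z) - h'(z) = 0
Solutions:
 h(z) = C1*exp(sqrt(3)*z)


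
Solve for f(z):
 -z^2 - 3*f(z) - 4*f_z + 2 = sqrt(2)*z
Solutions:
 f(z) = C1*exp(-3*z/4) - z^2/3 - sqrt(2)*z/3 + 8*z/9 - 14/27 + 4*sqrt(2)/9


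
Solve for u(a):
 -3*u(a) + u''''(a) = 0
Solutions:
 u(a) = C1*exp(-3^(1/4)*a) + C2*exp(3^(1/4)*a) + C3*sin(3^(1/4)*a) + C4*cos(3^(1/4)*a)


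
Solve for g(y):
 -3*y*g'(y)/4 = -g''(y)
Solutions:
 g(y) = C1 + C2*erfi(sqrt(6)*y/4)


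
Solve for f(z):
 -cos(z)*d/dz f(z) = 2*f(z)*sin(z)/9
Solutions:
 f(z) = C1*cos(z)^(2/9)


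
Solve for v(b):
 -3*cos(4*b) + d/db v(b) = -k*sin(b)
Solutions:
 v(b) = C1 + k*cos(b) + 3*sin(4*b)/4


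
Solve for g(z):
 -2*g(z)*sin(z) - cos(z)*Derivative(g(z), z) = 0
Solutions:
 g(z) = C1*cos(z)^2


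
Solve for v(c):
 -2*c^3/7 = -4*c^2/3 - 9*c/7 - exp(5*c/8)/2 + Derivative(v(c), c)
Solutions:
 v(c) = C1 - c^4/14 + 4*c^3/9 + 9*c^2/14 + 4*exp(5*c/8)/5


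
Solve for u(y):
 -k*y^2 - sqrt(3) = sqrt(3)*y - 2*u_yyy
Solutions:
 u(y) = C1 + C2*y + C3*y^2 + k*y^5/120 + sqrt(3)*y^4/48 + sqrt(3)*y^3/12


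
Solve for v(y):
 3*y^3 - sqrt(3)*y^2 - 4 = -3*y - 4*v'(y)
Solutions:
 v(y) = C1 - 3*y^4/16 + sqrt(3)*y^3/12 - 3*y^2/8 + y


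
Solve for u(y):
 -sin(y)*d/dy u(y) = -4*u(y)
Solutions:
 u(y) = C1*(cos(y)^2 - 2*cos(y) + 1)/(cos(y)^2 + 2*cos(y) + 1)


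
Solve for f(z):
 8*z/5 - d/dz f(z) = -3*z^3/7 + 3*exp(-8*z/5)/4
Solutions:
 f(z) = C1 + 3*z^4/28 + 4*z^2/5 + 15*exp(-8*z/5)/32


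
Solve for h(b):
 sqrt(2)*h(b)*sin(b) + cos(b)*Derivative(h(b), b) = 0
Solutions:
 h(b) = C1*cos(b)^(sqrt(2))


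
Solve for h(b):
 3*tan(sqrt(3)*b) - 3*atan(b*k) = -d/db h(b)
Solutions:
 h(b) = C1 + 3*Piecewise((b*atan(b*k) - log(b^2*k^2 + 1)/(2*k), Ne(k, 0)), (0, True)) + sqrt(3)*log(cos(sqrt(3)*b))


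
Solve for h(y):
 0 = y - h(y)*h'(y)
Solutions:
 h(y) = -sqrt(C1 + y^2)
 h(y) = sqrt(C1 + y^2)


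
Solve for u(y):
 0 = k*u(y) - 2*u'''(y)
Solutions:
 u(y) = C1*exp(2^(2/3)*k^(1/3)*y/2) + C2*exp(2^(2/3)*k^(1/3)*y*(-1 + sqrt(3)*I)/4) + C3*exp(-2^(2/3)*k^(1/3)*y*(1 + sqrt(3)*I)/4)


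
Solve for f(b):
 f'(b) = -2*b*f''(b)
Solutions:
 f(b) = C1 + C2*sqrt(b)


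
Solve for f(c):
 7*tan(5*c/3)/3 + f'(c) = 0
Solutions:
 f(c) = C1 + 7*log(cos(5*c/3))/5


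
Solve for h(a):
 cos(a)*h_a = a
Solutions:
 h(a) = C1 + Integral(a/cos(a), a)


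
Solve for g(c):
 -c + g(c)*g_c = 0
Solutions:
 g(c) = -sqrt(C1 + c^2)
 g(c) = sqrt(C1 + c^2)


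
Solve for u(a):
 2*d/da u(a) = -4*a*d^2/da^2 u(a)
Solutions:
 u(a) = C1 + C2*sqrt(a)


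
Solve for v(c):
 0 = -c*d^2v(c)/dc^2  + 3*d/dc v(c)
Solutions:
 v(c) = C1 + C2*c^4


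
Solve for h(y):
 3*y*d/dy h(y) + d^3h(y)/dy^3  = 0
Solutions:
 h(y) = C1 + Integral(C2*airyai(-3^(1/3)*y) + C3*airybi(-3^(1/3)*y), y)


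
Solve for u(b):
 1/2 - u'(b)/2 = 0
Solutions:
 u(b) = C1 + b


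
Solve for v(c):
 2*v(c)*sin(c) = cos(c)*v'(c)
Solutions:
 v(c) = C1/cos(c)^2
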